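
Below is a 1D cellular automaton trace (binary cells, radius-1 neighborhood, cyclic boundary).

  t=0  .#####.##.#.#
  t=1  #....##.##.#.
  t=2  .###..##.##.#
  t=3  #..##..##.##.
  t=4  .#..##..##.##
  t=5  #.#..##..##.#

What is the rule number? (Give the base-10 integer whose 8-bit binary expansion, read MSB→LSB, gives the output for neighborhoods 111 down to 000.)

  nb ###: next=.  (t=0,i=2, bit7=0)
  nb ##.: next=#  (t=0,i=5, bit6=1)
  nb #.#: next=#  (t=0,i=0, bit5=1)
  nb #..: next=#  (t=1,i=1, bit4=1)
  nb .##: next=.  (t=0,i=1, bit3=0)
  nb .#.: next=.  (t=0,i=10, bit2=0)
  nb ..#: next=.  (t=1,i=4, bit1=0)
  nb ...: next=#  (t=1,i=2, bit0=1)
  bits 01110001 = 113

113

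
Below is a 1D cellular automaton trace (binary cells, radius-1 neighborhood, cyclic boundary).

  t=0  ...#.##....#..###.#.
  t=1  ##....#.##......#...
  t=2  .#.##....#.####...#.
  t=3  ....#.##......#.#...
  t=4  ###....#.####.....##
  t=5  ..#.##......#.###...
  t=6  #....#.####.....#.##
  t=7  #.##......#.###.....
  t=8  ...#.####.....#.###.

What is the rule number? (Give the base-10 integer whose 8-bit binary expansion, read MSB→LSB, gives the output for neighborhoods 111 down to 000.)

65

  ###|.  b7=0 t=0,i=15
  ##.|#  b6=1 t=0,i=6
  #.#|.  b5=0 t=0,i=4
  #..|.  b4=0 t=0,i=7
  .##|.  b3=0 t=0,i=5
  .#.|.  b2=0 t=0,i=3
  ..#|.  b1=0 t=0,i=2
  ...|#  b0=1 t=0,i=0
  bits 01000001 = 65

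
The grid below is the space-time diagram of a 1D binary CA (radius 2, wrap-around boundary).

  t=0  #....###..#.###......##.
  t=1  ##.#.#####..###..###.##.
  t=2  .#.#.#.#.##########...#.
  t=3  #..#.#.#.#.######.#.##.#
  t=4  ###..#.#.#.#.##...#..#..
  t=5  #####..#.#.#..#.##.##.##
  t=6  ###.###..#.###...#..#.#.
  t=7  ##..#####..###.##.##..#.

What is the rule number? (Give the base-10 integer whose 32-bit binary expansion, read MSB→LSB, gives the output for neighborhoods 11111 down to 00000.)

2461955015

  ##### -> #   bit 31 = 1  t=1,i=7
  ####. -> .   bit 30 = 0  t=1,i=8
  ###.# -> .   bit 29 = 0  t=1,i=19
  ###.. -> #   bit 28 = 1  t=0,i=7
  ##.## -> .   bit 27 = 0  t=1,i=20
  ##.#. -> .   bit 26 = 0  t=0,i=23
  ##..# -> #   bit 25 = 1  t=0,i=8
  ##... -> .   bit 24 = 0  t=0,i=15
  #.### -> #   bit 23 = 1  t=0,i=12
  #.##. -> .   bit 22 = 0  t=1,i=0
  #.#.# -> #   bit 21 = 1  t=1,i=3
  #.#.. -> #   bit 20 = 1  t=0,i=0
  #..## -> #   bit 19 = 1  t=1,i=11
  #..#. -> #   bit 18 = 1  t=0,i=9
  #...# -> #   bit 17 = 1  t=2,i=20
  #.... -> .   bit 16 = 0  t=0,i=2
  .#### -> .   bit 15 = 0  t=1,i=6
  .###. -> #   bit 14 = 1  t=0,i=6
  .##.# -> #   bit 13 = 1  t=0,i=22
  .##.. -> #   bit 12 = 1  t=3,i=0
  .#.## -> .   bit 11 = 0  t=0,i=11
  .#.#. -> .   bit 10 = 0  t=2,i=2
  .#..# -> #   bit 9 = 1  t=2,i=23
  .#... -> #   bit 8 = 1  t=0,i=1
  ..### -> #   bit 7 = 1  t=0,i=5
  ..##. -> #   bit 6 = 1  t=0,i=21
  ..#.# -> .   bit 5 = 0  t=0,i=10
  ..#.. -> .   bit 4 = 0  t=2,i=22
  ...## -> .   bit 3 = 0  t=0,i=4
  ...#. -> #   bit 2 = 1  t=2,i=21
  ....# -> #   bit 1 = 1  t=0,i=3
  ..... -> #   bit 0 = 1  t=0,i=17
  bits 10010010101111100111001111000111 = 2461955015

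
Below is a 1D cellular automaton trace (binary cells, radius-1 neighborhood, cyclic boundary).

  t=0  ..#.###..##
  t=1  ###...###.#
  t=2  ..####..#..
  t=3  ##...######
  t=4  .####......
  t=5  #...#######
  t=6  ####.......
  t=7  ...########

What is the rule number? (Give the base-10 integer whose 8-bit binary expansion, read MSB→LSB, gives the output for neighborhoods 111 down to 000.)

87

  [7] ### => .  t=0,i=5
  [6] ##. => #  t=0,i=6
  [5] #.# => .  t=0,i=3
  [4] #.. => #  t=0,i=0
  [3] .## => .  t=0,i=4
  [2] .#. => #  t=0,i=2
  [1] ..# => #  t=0,i=1
  [0] ... => #  t=1,i=4
  bits 01010111 = 87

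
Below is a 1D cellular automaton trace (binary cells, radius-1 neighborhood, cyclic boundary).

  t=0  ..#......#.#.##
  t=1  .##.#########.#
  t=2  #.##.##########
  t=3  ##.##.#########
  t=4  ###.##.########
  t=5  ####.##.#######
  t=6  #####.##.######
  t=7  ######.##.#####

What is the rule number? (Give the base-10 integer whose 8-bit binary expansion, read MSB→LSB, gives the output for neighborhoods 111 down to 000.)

231

  [7] ### => #  t=1,i=5
  [6] ##. => #  t=0,i=14
  [5] #.# => #  t=0,i=10
  [4] #.. => .  t=0,i=0
  [3] .## => .  t=0,i=13
  [2] .#. => #  t=0,i=2
  [1] ..# => #  t=0,i=1
  [0] ... => #  t=0,i=4
  bits 11100111 = 231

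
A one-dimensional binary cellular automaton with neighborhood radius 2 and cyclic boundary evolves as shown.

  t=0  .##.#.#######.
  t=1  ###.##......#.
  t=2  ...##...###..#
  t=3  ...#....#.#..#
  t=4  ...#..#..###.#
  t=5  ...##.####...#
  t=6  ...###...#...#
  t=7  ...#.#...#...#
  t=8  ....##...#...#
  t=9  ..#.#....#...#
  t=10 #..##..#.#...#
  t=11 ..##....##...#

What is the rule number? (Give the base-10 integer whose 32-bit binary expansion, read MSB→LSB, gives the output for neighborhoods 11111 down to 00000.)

  #####|.  b31=0 t=0,i=8
  ####.|.  b30=0 t=0,i=11
  ###.#|.  b29=0 t=1,i=2
  ###..|#  b28=1 t=0,i=12
  ##.##|#  b27=1 t=1,i=3
  ##.#.|.  b26=0 t=0,i=3
  ##..#|.  b25=0 t=0,i=13
  ##...|.  b24=0 t=1,i=6
  #.###|.  b23=0 t=0,i=6
  #.##.|#  b22=1 t=1,i=4
  #.#.#|#  b21=1 t=0,i=4
  #.#..|#  b20=1 t=3,i=10
  #..##|#  b19=1 t=0,i=0
  #..#.|.  b18=0 t=2,i=12
  #...#|.  b17=0 t=2,i=1
  #....|.  b16=0 t=1,i=7
  .####|.  b15=0 t=0,i=7
  .###.|.  b14=0 t=1,i=1
  .##.#|#  b13=1 t=0,i=2
  .##..|.  b12=0 t=1,i=5
  .#.##|#  b11=1 t=0,i=5
  .#.#.|#  b10=1 t=3,i=9
  .#..#|#  b9=1 t=3,i=11
  .#...|.  b8=0 t=2,i=0
  ..###|#  b7=1 t=2,i=8
  ..##.|#  b6=1 t=0,i=1
  ..#.#|.  b5=0 t=1,i=12
  ..#..|#  b4=1 t=2,i=13
  ...##|.  b3=0 t=2,i=2
  ...#.|.  b2=0 t=1,i=11
  ....#|#  b1=1 t=1,i=10
  .....|#  b0=1 t=1,i=8
  bits 00011000011110000010111011010011 = 410529491

410529491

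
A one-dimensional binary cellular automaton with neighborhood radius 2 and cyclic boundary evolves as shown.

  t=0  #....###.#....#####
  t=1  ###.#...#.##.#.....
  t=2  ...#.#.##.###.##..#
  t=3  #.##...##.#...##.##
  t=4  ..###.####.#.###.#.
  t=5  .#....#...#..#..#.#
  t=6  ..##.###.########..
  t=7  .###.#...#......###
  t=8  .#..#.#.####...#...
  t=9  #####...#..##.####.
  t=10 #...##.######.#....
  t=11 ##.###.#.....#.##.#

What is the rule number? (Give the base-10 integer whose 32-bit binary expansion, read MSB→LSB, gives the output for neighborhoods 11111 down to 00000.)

365769596

  ##### -> .   bit 31 = 0  t=0,i=16
  ####. -> .   bit 30 = 0  t=0,i=18
  ###.# -> .   bit 29 = 0  t=0,i=7
  ###.. -> #   bit 28 = 1  t=0,i=0
  ##.## -> .   bit 27 = 0  t=2,i=9
  ##.#. -> #   bit 26 = 1  t=0,i=8
  ##..# -> .   bit 25 = 0  t=2,i=16
  ##... -> #   bit 24 = 1  t=0,i=1
  #.### -> #   bit 23 = 1  t=2,i=10
  #.##. -> #   bit 22 = 1  t=1,i=10
  #.#.# -> .   bit 21 = 0  t=2,i=5
  #.#.. -> .   bit 20 = 0  t=0,i=9
  #..## -> #   bit 19 = 1  t=9,i=10
  #..#. -> #   bit 18 = 1  t=2,i=17
  #...# -> .   bit 17 = 0  t=1,i=6
  #.... -> #   bit 16 = 1  t=0,i=2
  .#### -> .   bit 15 = 0  t=0,i=15
  .###. -> .   bit 14 = 0  t=0,i=6
  .##.# -> #   bit 13 = 1  t=1,i=11
  .##.. -> #   bit 12 = 1  t=2,i=15
  .#.## -> .   bit 11 = 0  t=1,i=9
  .#.#. -> .   bit 10 = 0  t=2,i=4
  .#..# -> #   bit 9 = 1  t=5,i=11
  .#... -> #   bit 8 = 1  t=0,i=10
  ..### -> .   bit 7 = 0  t=0,i=5
  ..##. -> #   bit 6 = 1  t=3,i=7
  ..#.# -> #   bit 5 = 1  t=1,i=8
  ..#.. -> #   bit 4 = 1  t=2,i=18
  ...## -> #   bit 3 = 1  t=0,i=4
  ...#. -> #   bit 2 = 1  t=1,i=7
  ....# -> .   bit 1 = 0  t=0,i=3
  ..... -> .   bit 0 = 0  t=1,i=16
  bits 00010101110011010011001101111100 = 365769596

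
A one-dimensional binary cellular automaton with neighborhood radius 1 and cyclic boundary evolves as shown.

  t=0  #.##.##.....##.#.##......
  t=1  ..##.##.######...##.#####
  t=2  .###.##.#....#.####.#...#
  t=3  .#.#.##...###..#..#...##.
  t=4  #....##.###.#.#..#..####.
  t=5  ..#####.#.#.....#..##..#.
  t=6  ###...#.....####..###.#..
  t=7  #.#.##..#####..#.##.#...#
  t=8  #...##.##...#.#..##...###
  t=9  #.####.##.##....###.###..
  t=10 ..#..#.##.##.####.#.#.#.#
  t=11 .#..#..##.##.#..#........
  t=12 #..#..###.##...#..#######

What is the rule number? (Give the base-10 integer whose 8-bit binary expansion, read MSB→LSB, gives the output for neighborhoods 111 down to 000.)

  ### -> .   bit 7 = 0  t=1,i=9
  ##. -> #   bit 6 = 1  t=0,i=3
  #.# -> .   bit 5 = 0  t=0,i=1
  #.. -> .   bit 4 = 0  t=0,i=7
  .## -> #   bit 3 = 1  t=0,i=2
  .#. -> .   bit 2 = 0  t=0,i=0
  ..# -> #   bit 1 = 1  t=0,i=11
  ... -> #   bit 0 = 1  t=0,i=8
  bits 01001011 = 75

75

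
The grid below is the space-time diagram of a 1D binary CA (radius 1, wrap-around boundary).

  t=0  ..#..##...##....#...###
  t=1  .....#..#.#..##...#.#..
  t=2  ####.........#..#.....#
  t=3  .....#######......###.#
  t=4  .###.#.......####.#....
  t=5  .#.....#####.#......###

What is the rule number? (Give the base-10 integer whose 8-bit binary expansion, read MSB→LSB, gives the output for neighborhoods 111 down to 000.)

  [7] ### => .  t=0,i=21
  [6] ##. => .  t=0,i=6
  [5] #.# => .  t=1,i=9
  [4] #.. => .  t=0,i=0
  [3] .## => #  t=0,i=5
  [2] .#. => .  t=0,i=2
  [1] ..# => .  t=0,i=1
  [0] ... => #  t=0,i=8
  bits 00001001 = 9

9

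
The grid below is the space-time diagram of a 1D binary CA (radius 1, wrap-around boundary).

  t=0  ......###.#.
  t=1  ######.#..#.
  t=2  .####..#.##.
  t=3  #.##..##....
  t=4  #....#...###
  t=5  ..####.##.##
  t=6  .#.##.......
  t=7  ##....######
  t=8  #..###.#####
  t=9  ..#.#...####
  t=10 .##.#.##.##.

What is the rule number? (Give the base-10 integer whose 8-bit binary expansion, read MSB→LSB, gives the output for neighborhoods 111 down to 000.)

135

  nb ###: next=#  (t=0,i=7, bit7=1)
  nb ##.: next=.  (t=0,i=8, bit6=0)
  nb #.#: next=.  (t=0,i=9, bit5=0)
  nb #..: next=.  (t=0,i=11, bit4=0)
  nb .##: next=.  (t=0,i=6, bit3=0)
  nb .#.: next=#  (t=0,i=10, bit2=1)
  nb ..#: next=#  (t=0,i=5, bit1=1)
  nb ...: next=#  (t=0,i=0, bit0=1)
  bits 10000111 = 135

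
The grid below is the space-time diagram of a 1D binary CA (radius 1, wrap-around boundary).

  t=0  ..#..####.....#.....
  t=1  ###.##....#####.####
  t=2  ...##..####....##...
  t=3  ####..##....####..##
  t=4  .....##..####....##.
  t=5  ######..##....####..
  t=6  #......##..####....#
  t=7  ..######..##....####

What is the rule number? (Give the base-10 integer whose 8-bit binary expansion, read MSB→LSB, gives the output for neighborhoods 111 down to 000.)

47

  [7] ### => .  t=0,i=6
  [6] ##. => .  t=0,i=8
  [5] #.# => #  t=1,i=3
  [4] #.. => .  t=0,i=3
  [3] .## => #  t=0,i=5
  [2] .#. => #  t=0,i=2
  [1] ..# => #  t=0,i=1
  [0] ... => #  t=0,i=0
  bits 00101111 = 47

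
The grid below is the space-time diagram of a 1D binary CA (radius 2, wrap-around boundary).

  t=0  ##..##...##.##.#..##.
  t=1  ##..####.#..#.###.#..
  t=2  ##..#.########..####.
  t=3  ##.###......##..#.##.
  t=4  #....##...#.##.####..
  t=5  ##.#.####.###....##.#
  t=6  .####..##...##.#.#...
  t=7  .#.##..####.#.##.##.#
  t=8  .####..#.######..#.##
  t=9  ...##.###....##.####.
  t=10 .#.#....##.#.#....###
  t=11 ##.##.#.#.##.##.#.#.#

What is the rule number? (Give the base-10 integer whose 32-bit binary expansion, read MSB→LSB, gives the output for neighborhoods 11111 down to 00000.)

1970674674

  #####|.  b31=0 t=2,i=8
  ####.|#  b30=1 t=1,i=6
  ###.#|#  b29=1 t=1,i=7
  ###..|#  b28=1 t=2,i=13
  ##.##|.  b27=0 t=0,i=11
  ##.#.|#  b26=1 t=0,i=14
  ##..#|.  b25=0 t=0,i=2
  ##...|#  b24=1 t=0,i=6
  #.###|.  b23=0 t=1,i=14
  #.##.|#  b22=1 t=0,i=0
  #.#.#|#  b21=1 t=5,i=3
  #.#..|#  b20=1 t=0,i=15
  #..##|.  b19=0 t=0,i=3
  #..#.|#  b18=1 t=1,i=11
  #...#|#  b17=1 t=0,i=7
  #....|.  b16=0 t=3,i=7
  .####|.  b15=0 t=1,i=5
  .###.|.  b14=0 t=1,i=15
  .##.#|.  b13=0 t=0,i=10
  .##..|#  b12=1 t=0,i=1
  .#.##|#  b11=1 t=1,i=13
  .#.#.|.  b10=0 t=6,i=16
  .#..#|#  b9=1 t=0,i=16
  .#...|#  b8=1 t=4,i=1
  ..###|#  b7=1 t=1,i=4
  ..##.|#  b6=1 t=0,i=4
  ..#.#|#  b5=1 t=1,i=12
  ..#..|#  b4=1 t=4,i=0
  ...##|.  b3=0 t=0,i=8
  ...#.|.  b2=0 t=4,i=9
  ....#|#  b1=1 t=3,i=10
  .....|.  b0=0 t=3,i=8
  bits 01110101011101100001101111110010 = 1970674674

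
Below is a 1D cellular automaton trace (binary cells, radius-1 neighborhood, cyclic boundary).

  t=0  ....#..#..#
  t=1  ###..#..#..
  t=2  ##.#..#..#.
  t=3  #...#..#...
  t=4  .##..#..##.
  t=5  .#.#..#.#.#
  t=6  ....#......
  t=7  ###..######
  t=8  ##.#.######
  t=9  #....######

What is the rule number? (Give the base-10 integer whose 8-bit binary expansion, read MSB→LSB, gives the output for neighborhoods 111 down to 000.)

  ###|#  b7=1 t=1,i=1
  ##.|.  b6=0 t=1,i=2
  #.#|.  b5=0 t=2,i=2
  #..|#  b4=1 t=0,i=0
  .##|#  b3=1 t=1,i=0
  .#.|.  b2=0 t=0,i=4
  ..#|.  b1=0 t=0,i=3
  ...|#  b0=1 t=0,i=1
  bits 10011001 = 153

153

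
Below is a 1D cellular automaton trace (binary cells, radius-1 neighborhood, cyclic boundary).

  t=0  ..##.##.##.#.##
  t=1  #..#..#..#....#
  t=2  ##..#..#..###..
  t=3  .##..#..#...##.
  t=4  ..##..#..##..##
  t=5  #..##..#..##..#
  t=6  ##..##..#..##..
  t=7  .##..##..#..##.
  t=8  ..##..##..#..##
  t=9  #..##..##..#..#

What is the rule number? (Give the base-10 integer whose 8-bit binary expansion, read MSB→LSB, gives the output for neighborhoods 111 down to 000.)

  ###|.  b7=0 t=2,i=11
  ##.|#  b6=1 t=0,i=3
  #.#|.  b5=0 t=0,i=4
  #..|#  b4=1 t=0,i=0
  .##|.  b3=0 t=0,i=2
  .#.|.  b2=0 t=0,i=11
  ..#|.  b1=0 t=0,i=1
  ...|#  b0=1 t=1,i=11
  bits 01010001 = 81

81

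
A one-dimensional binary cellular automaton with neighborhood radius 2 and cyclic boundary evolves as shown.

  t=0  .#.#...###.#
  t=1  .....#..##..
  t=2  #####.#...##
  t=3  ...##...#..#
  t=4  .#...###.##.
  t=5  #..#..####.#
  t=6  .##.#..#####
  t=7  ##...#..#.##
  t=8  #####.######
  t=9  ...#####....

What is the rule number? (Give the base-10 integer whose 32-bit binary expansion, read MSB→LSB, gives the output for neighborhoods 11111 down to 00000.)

  ##### -> .   bit 31 = 0  t=2,i=0
  ####. -> #   bit 30 = 1  t=2,i=3
  ###.# -> #   bit 29 = 1  t=0,i=9
  ###.. -> #   bit 28 = 1  t=7,i=1
  ##.## -> #   bit 27 = 1  t=4,i=8
  ##.#. -> .   bit 26 = 0  t=0,i=10
  ##..# -> #   bit 25 = 1  t=4,i=11
  ##... -> #   bit 24 = 1  t=1,i=10
  #.### -> #   bit 23 = 1  t=7,i=10
  #.##. -> #   bit 22 = 1  t=4,i=9
  #.#.# -> .   bit 21 = 0  t=0,i=1
  #.#.. -> .   bit 20 = 0  t=0,i=3
  #..## -> .   bit 19 = 0  t=1,i=7
  #..#. -> #   bit 18 = 1  t=3,i=10
  #...# -> #   bit 17 = 1  t=0,i=5
  #.... -> #   bit 16 = 1  t=1,i=11
  .#### -> #   bit 15 = 1  t=2,i=11
  .###. -> #   bit 14 = 1  t=0,i=8
  .##.# -> .   bit 13 = 0  t=6,i=2
  .##.. -> .   bit 12 = 0  t=1,i=9
  .#.## -> #   bit 11 = 1  t=7,i=9
  .#.#. -> .   bit 10 = 0  t=0,i=0
  .#..# -> #   bit 9 = 1  t=1,i=6
  .#... -> .   bit 8 = 0  t=0,i=4
  ..### -> .   bit 7 = 0  t=0,i=7
  ..##. -> .   bit 6 = 0  t=1,i=8
  ..#.# -> #   bit 5 = 1  t=7,i=8
  ..#.. -> .   bit 4 = 0  t=1,i=5
  ...## -> .   bit 3 = 0  t=0,i=6
  ...#. -> #   bit 2 = 1  t=1,i=4
  ....# -> #   bit 1 = 1  t=1,i=3
  ..... -> #   bit 0 = 1  t=1,i=0
  bits 01111011110001111100101000100111 = 2076690983

2076690983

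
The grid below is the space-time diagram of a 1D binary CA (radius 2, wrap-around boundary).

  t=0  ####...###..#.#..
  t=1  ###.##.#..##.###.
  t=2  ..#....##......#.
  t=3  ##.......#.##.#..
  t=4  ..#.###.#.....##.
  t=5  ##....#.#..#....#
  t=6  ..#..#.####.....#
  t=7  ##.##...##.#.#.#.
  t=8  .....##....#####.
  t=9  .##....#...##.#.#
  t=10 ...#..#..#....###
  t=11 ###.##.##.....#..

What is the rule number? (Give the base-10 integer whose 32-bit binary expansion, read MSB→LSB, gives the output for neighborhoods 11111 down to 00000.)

1664517765

  nb #####: next=.  (t=8,i=13, bit31=0)
  nb ####.: next=#  (t=0,i=2, bit30=1)
  nb ###.#: next=#  (t=1,i=2, bit29=1)
  nb ###..: next=.  (t=0,i=3, bit28=0)
  nb ##.##: next=.  (t=1,i=3, bit27=0)
  nb ##.#.: next=.  (t=1,i=6, bit26=0)
  nb ##..#: next=#  (t=0,i=10, bit25=1)
  nb ##...: next=#  (t=0,i=4, bit24=1)
  nb #.###: next=.  (t=1,i=0, bit23=0)
  nb #.##.: next=.  (t=1,i=4, bit22=0)
  nb #.#.#: next=#  (t=7,i=11, bit21=1)
  nb #.#..: next=#  (t=0,i=14, bit20=1)
  nb #..##: next=.  (t=0,i=16, bit19=0)
  nb #..#.: next=#  (t=0,i=11, bit18=1)
  nb #...#: next=#  (t=0,i=5, bit17=1)
  nb #....: next=.  (t=2,i=4, bit16=0)
  nb .####: next=#  (t=0,i=1, bit15=1)
  nb .###.: next=.  (t=0,i=8, bit14=0)
  nb .##.#: next=.  (t=1,i=5, bit13=0)
  nb .##..: next=.  (t=2,i=8, bit12=0)
  nb .#.##: next=.  (t=3,i=10, bit11=0)
  nb .#.#.: next=#  (t=0,i=13, bit10=1)
  nb .#..#: next=#  (t=0,i=15, bit9=1)
  nb .#...: next=.  (t=2,i=3, bit8=0)
  nb ..###: next=#  (t=0,i=0, bit7=1)
  nb ..##.: next=.  (t=1,i=10, bit6=0)
  nb ..#.#: next=.  (t=0,i=12, bit5=0)
  nb ..#..: next=.  (t=2,i=2, bit4=0)
  nb ...##: next=.  (t=0,i=6, bit3=0)
  nb ...#.: next=#  (t=2,i=1, bit2=1)
  nb ....#: next=.  (t=2,i=5, bit1=0)
  nb .....: next=#  (t=2,i=11, bit0=1)
  bits 01100011001101101000011010000101 = 1664517765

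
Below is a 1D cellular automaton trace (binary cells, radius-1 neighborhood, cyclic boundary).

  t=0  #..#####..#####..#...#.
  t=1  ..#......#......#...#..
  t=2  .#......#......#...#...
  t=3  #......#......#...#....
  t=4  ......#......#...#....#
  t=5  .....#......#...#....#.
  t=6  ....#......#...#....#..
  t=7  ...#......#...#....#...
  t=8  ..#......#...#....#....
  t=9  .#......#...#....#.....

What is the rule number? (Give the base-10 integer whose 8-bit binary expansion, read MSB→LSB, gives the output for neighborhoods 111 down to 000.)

2

  [7] ### => .  t=0,i=4
  [6] ##. => .  t=0,i=7
  [5] #.# => .  t=0,i=22
  [4] #.. => .  t=0,i=1
  [3] .## => .  t=0,i=3
  [2] .#. => .  t=0,i=0
  [1] ..# => #  t=0,i=2
  [0] ... => .  t=0,i=19
  bits 00000010 = 2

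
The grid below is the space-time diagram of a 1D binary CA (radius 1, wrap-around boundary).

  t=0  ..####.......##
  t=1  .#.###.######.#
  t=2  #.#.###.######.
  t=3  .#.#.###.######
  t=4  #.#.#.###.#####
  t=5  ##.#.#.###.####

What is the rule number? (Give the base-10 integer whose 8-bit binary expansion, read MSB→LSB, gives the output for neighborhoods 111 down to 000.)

227

  nb ###: next=#  (t=0,i=3, bit7=1)
  nb ##.: next=#  (t=0,i=5, bit6=1)
  nb #.#: next=#  (t=1,i=0, bit5=1)
  nb #..: next=.  (t=0,i=0, bit4=0)
  nb .##: next=.  (t=0,i=2, bit3=0)
  nb .#.: next=.  (t=1,i=1, bit2=0)
  nb ..#: next=#  (t=0,i=1, bit1=1)
  nb ...: next=#  (t=0,i=7, bit0=1)
  bits 11100011 = 227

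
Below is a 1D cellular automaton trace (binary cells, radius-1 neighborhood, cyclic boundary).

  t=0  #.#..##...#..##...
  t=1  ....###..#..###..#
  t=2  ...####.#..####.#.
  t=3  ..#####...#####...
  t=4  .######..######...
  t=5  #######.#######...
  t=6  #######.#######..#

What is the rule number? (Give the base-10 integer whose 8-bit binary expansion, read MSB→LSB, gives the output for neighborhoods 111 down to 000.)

202

  ### -> #   bit 7 = 1  t=1,i=5
  ##. -> #   bit 6 = 1  t=0,i=6
  #.# -> .   bit 5 = 0  t=0,i=1
  #.. -> .   bit 4 = 0  t=0,i=3
  .## -> #   bit 3 = 1  t=0,i=5
  .#. -> .   bit 2 = 0  t=0,i=0
  ..# -> #   bit 1 = 1  t=0,i=4
  ... -> .   bit 0 = 0  t=0,i=8
  bits 11001010 = 202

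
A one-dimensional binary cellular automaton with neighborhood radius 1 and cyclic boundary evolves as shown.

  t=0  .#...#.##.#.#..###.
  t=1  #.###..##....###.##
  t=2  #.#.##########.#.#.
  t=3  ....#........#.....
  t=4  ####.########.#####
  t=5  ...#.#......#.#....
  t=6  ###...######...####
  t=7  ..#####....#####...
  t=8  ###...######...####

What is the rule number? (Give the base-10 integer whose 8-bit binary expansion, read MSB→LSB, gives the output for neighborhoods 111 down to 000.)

  nb ###: next=.  (t=0,i=16, bit7=0)
  nb ##.: next=#  (t=0,i=8, bit6=1)
  nb #.#: next=.  (t=0,i=6, bit5=0)
  nb #..: next=#  (t=0,i=2, bit4=1)
  nb .##: next=#  (t=0,i=7, bit3=1)
  nb .#.: next=.  (t=0,i=1, bit2=0)
  nb ..#: next=#  (t=0,i=0, bit1=1)
  nb ...: next=#  (t=0,i=3, bit0=1)
  bits 01011011 = 91

91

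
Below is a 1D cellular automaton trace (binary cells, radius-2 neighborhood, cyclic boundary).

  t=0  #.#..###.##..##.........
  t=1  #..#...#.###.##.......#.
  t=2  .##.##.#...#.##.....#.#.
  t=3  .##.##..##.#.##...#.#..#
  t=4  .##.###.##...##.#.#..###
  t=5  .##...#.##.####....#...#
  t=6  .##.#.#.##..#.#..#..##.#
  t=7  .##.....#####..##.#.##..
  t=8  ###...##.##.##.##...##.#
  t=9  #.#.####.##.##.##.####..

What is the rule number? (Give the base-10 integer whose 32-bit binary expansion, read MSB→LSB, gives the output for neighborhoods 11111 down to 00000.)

  nb #####: next=#  (t=7,i=10, bit31=1)
  nb ####.: next=.  (t=5,i=13, bit30=0)
  nb ###.#: next=#  (t=0,i=7, bit29=1)
  nb ###..: next=#  (t=5,i=14, bit28=1)
  nb ##.##: next=.  (t=0,i=8, bit27=0)
  nb ##.#.: next=.  (t=2,i=6, bit26=0)
  nb ##..#: next=#  (t=0,i=11, bit25=1)
  nb ##...: next=.  (t=0,i=15, bit24=0)
  nb #.###: next=.  (t=1,i=9, bit23=0)
  nb #.##.: next=#  (t=0,i=9, bit22=1)
  nb #.#.#: next=.  (t=3,i=11, bit21=0)
  nb #.#..: next=.  (t=0,i=2, bit20=0)
  nb #..##: next=.  (t=0,i=4, bit19=0)
  nb #..#.: next=#  (t=1,i=2, bit18=1)
  nb #...#: next=#  (t=1,i=5, bit17=1)
  nb #....: next=.  (t=0,i=16, bit16=0)
  nb .####: next=#  (t=5,i=12, bit15=1)
  nb .###.: next=.  (t=0,i=6, bit14=0)
  nb .##.#: next=#  (t=2,i=2, bit13=1)
  nb .##..: next=#  (t=0,i=10, bit12=1)
  nb .#.##: next=.  (t=1,i=8, bit11=0)
  nb .#.#.: next=.  (t=0,i=1, bit10=0)
  nb .#..#: next=#  (t=0,i=3, bit9=1)
  nb .#...: next=#  (t=1,i=4, bit8=1)
  nb ..###: next=.  (t=0,i=5, bit7=0)
  nb ..##.: next=#  (t=0,i=13, bit6=1)
  nb ..#.#: next=#  (t=0,i=0, bit5=1)
  nb ..#..: next=.  (t=1,i=3, bit4=0)
  nb ...##: next=#  (t=4,i=12, bit3=1)
  nb ...#.: next=.  (t=0,i=23, bit2=0)
  nb ....#: next=#  (t=0,i=22, bit1=1)
  nb .....: next=.  (t=0,i=17, bit0=0)
  bits 10110010010001101011001101101010 = 2990977898

2990977898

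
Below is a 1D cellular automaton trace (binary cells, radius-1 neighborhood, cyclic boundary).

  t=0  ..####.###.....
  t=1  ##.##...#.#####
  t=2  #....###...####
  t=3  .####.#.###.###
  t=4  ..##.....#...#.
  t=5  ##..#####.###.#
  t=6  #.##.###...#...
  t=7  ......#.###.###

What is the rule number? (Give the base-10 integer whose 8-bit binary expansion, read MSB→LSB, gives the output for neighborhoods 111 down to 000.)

147

  ### -> #   bit 7 = 1  t=0,i=3
  ##. -> .   bit 6 = 0  t=0,i=5
  #.# -> .   bit 5 = 0  t=0,i=6
  #.. -> #   bit 4 = 1  t=0,i=10
  .## -> .   bit 3 = 0  t=0,i=2
  .#. -> .   bit 2 = 0  t=1,i=8
  ..# -> #   bit 1 = 1  t=0,i=1
  ... -> #   bit 0 = 1  t=0,i=0
  bits 10010011 = 147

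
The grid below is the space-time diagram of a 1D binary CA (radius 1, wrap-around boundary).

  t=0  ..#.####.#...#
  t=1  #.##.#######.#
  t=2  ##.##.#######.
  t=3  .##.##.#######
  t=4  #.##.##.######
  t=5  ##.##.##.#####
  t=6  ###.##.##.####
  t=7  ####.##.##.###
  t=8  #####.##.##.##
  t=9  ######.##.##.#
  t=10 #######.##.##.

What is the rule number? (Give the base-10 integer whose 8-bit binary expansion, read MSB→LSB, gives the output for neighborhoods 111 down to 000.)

  [7] ### => #  t=0,i=5
  [6] ##. => #  t=0,i=7
  [5] #.# => #  t=0,i=3
  [4] #.. => #  t=0,i=0
  [3] .## => .  t=0,i=4
  [2] .#. => #  t=0,i=2
  [1] ..# => .  t=0,i=1
  [0] ... => #  t=0,i=11
  bits 11110101 = 245

245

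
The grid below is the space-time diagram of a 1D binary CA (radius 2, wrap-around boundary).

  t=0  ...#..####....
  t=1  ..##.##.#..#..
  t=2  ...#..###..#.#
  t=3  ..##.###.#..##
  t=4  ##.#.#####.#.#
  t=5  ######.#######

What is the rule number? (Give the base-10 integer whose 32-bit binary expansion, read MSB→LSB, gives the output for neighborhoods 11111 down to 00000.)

3870915732

  #####|#  b31=1 t=4,i=7
  ####.|#  b30=1 t=0,i=8
  ###.#|#  b29=1 t=3,i=7
  ###..|.  b28=0 t=0,i=9
  ##.##|.  b27=0 t=1,i=4
  ##.#.|#  b26=1 t=1,i=7
  ##..#|#  b25=1 t=2,i=9
  ##...|.  b24=0 t=0,i=10
  #.###|#  b23=1 t=3,i=5
  #.##.|.  b22=0 t=1,i=5
  #.#.#|#  b21=1 t=4,i=3
  #.#..|#  b20=1 t=1,i=8
  #..##|#  b19=1 t=0,i=5
  #..#.|.  b18=0 t=1,i=10
  #...#|.  b17=0 t=2,i=1
  #....|#  b16=1 t=0,i=11
  .####|.  b15=0 t=0,i=7
  .###.|#  b14=1 t=2,i=7
  .##.#|#  b13=1 t=1,i=3
  .##..|#  b12=1 t=3,i=13
  .#.##|#  b11=1 t=4,i=4
  .#.#.|#  b10=1 t=2,i=12
  .#..#|.  b9=0 t=0,i=4
  .#...|.  b8=0 t=1,i=12
  ..###|#  b7=1 t=0,i=6
  ..##.|.  b6=0 t=1,i=2
  ..#.#|.  b5=0 t=2,i=11
  ..#..|#  b4=1 t=0,i=3
  ...##|.  b3=0 t=1,i=1
  ...#.|#  b2=1 t=0,i=2
  ....#|.  b1=0 t=0,i=1
  .....|.  b0=0 t=0,i=0
  bits 11100110101110010111110010010100 = 3870915732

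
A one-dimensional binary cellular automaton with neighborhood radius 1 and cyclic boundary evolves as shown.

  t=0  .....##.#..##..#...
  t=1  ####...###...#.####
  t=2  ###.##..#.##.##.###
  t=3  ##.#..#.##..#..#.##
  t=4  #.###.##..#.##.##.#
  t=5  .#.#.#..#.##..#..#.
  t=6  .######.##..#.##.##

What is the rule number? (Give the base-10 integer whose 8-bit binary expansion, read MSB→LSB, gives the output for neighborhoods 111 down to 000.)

  nb ###: next=#  (t=1,i=0, bit7=1)
  nb ##.: next=.  (t=0,i=6, bit6=0)
  nb #.#: next=#  (t=0,i=7, bit5=1)
  nb #..: next=#  (t=0,i=9, bit4=1)
  nb .##: next=.  (t=0,i=5, bit3=0)
  nb .#.: next=#  (t=0,i=8, bit2=1)
  nb ..#: next=.  (t=0,i=4, bit1=0)
  nb ...: next=#  (t=0,i=0, bit0=1)
  bits 10110101 = 181

181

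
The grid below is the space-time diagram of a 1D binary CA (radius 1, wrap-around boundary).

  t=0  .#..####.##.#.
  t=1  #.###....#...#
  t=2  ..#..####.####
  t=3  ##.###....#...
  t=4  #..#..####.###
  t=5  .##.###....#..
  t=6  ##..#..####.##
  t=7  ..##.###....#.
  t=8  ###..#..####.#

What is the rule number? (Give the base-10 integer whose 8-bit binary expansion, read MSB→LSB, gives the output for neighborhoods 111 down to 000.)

  [7] ### => .  t=0,i=5
  [6] ##. => .  t=0,i=7
  [5] #.# => .  t=0,i=8
  [4] #.. => #  t=0,i=2
  [3] .## => #  t=0,i=4
  [2] .#. => .  t=0,i=1
  [1] ..# => #  t=0,i=0
  [0] ... => #  t=1,i=6
  bits 00011011 = 27

27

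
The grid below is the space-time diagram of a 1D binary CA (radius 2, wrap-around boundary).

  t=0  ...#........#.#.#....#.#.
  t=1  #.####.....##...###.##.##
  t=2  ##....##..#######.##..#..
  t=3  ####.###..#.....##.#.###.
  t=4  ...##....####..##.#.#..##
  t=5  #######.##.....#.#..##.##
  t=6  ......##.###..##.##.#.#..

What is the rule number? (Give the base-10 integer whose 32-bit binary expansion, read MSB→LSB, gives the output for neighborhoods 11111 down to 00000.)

756489212

  [31] ##### => .  t=2,i=12
  [30] ####. => .  t=1,i=4
  [29] ###.# => #  t=1,i=0
  [28] ###.. => .  t=1,i=5
  [27] ##.## => #  t=1,i=1
  [26] ##.#. => #  t=3,i=18
  [25] ##..# => .  t=2,i=8
  [24] ##... => #  t=1,i=6
  [23] #.### => .  t=1,i=2
  [22] #.##. => .  t=1,i=20
  [21] #.#.# => .  t=0,i=14
  [20] #.#.. => #  t=0,i=16
  [19] #..## => .  t=2,i=9
  [18] #..#. => #  t=2,i=21
  [17] #...# => #  t=1,i=14
  [16] #.... => #  t=0,i=0
  [15] .#### => .  t=1,i=3
  [14] .###. => .  t=1,i=17
  [13] .##.# => .  t=1,i=21
  [12] .##.. => #  t=1,i=12
  [11] .#.## => #  t=3,i=20
  [10] .#.#. => .  t=0,i=13
  [9] .#..# => #  t=2,i=23
  [8] .#... => #  t=0,i=4
  [7] ..### => #  t=1,i=16
  [6] ..##. => #  t=1,i=11
  [5] ..#.# => #  t=0,i=12
  [4] ..#.. => #  t=0,i=3
  [3] ...## => #  t=1,i=10
  [2] ...#. => #  t=0,i=2
  [1] ....# => .  t=0,i=1
  [0] ..... => .  t=0,i=6
  bits 00101101000101110001101111111100 = 756489212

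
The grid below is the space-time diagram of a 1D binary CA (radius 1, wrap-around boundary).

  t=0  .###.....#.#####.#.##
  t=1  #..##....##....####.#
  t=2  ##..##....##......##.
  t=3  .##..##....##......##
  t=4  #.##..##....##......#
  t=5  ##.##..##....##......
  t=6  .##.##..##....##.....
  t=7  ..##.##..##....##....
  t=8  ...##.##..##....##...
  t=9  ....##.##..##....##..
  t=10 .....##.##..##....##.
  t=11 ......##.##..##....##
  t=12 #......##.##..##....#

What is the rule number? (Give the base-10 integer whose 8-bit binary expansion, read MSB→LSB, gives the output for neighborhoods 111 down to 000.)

  nb ###: next=.  (t=0,i=2, bit7=0)
  nb ##.: next=#  (t=0,i=3, bit6=1)
  nb #.#: next=#  (t=0,i=0, bit5=1)
  nb #..: next=#  (t=0,i=4, bit4=1)
  nb .##: next=.  (t=0,i=1, bit3=0)
  nb .#.: next=#  (t=0,i=9, bit2=1)
  nb ..#: next=.  (t=0,i=8, bit1=0)
  nb ...: next=.  (t=0,i=5, bit0=0)
  bits 01110100 = 116

116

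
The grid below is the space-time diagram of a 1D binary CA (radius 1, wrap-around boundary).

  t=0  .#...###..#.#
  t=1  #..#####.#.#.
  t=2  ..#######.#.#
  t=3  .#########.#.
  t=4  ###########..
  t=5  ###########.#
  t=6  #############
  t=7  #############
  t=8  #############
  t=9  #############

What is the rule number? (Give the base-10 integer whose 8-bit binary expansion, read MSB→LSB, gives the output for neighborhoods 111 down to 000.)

  nb ###: next=#  (t=0,i=6, bit7=1)
  nb ##.: next=#  (t=0,i=7, bit6=1)
  nb #.#: next=#  (t=0,i=0, bit5=1)
  nb #..: next=.  (t=0,i=2, bit4=0)
  nb .##: next=#  (t=0,i=5, bit3=1)
  nb .#.: next=.  (t=0,i=1, bit2=0)
  nb ..#: next=#  (t=0,i=4, bit1=1)
  nb ...: next=#  (t=0,i=3, bit0=1)
  bits 11101011 = 235

235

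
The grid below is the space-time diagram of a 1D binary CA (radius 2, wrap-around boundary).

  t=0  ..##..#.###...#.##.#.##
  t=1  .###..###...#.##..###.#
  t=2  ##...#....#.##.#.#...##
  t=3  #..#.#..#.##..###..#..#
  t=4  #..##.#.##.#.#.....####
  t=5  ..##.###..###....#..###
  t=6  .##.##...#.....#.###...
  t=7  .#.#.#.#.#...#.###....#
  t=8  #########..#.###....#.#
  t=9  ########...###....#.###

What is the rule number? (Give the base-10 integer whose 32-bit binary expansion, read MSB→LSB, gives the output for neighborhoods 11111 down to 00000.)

  [31] ##### => #  t=4,i=21
  [30] ####. => #  t=2,i=0
  [29] ###.# => .  t=1,i=20
  [28] ###.. => .  t=0,i=10
  [27] ##.## => #  t=5,i=4
  [26] ##.#. => #  t=0,i=18
  [25] ##..# => .  t=0,i=0
  [24] ##... => .  t=0,i=11
  [23] #.### => #  t=0,i=8
  [22] #.##. => .  t=0,i=16
  [21] #.#.# => #  t=0,i=19
  [20] #.#.. => .  t=2,i=17
  [19] #..## => #  t=0,i=1
  [18] #..#. => .  t=0,i=5
  [17] #...# => #  t=0,i=12
  [16] #.... => .  t=2,i=7
  [15] .#### => #  t=2,i=22
  [14] .###. => .  t=0,i=9
  [13] .##.# => .  t=0,i=17
  [12] .##.. => #  t=0,i=3
  [11] .#.## => #  t=0,i=7
  [10] .#.#. => #  t=2,i=16
  [9] .#..# => #  t=3,i=6
  [8] .#... => .  t=2,i=6
  [7] ..### => .  t=1,i=6
  [6] ..##. => #  t=0,i=2
  [5] ..#.# => #  t=0,i=6
  [4] ..#.. => #  t=2,i=5
  [3] ...## => .  t=2,i=20
  [2] ...#. => .  t=0,i=13
  [1] ....# => #  t=2,i=8
  [0] ..... => .  t=4,i=16
  bits 11001100101010101001111001110010 = 3433733746

3433733746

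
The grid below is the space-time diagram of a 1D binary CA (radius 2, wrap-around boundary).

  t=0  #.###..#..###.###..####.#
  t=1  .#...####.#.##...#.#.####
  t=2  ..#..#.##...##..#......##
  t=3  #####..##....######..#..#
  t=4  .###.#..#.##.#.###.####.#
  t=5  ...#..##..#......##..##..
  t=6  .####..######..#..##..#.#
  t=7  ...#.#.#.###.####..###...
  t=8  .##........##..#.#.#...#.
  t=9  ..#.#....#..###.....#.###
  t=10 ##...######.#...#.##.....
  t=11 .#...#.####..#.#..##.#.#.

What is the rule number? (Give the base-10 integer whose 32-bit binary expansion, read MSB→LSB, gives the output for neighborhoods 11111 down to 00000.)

3930395542

  [31] ##### => #  t=3,i=1
  [30] ####. => #  t=0,i=21
  [29] ###.# => #  t=0,i=12
  [28] ###.. => .  t=0,i=4
  [27] ##.## => #  t=0,i=1
  [26] ##.#. => .  t=1,i=0
  [25] ##..# => #  t=0,i=5
  [24] ##... => .  t=1,i=14
  [23] #.### => .  t=0,i=2
  [22] #.##. => #  t=0,i=24
  [21] #.#.# => .  t=1,i=10
  [20] #.#.. => .  t=1,i=1
  [19] #..## => .  t=0,i=9
  [18] #..#. => #  t=0,i=6
  [17] #...# => .  t=1,i=3
  [16] #.... => #  t=2,i=18
  [15] .#### => .  t=0,i=20
  [14] .###. => .  t=0,i=3
  [13] .##.# => .  t=0,i=0
  [12] .##.. => #  t=1,i=13
  [11] .#.## => .  t=1,i=11
  [10] .#.#. => .  t=1,i=18
  [9] .#..# => #  t=0,i=8
  [8] .#... => #  t=1,i=2
  [7] ..### => #  t=0,i=10
  [6] ..##. => .  t=2,i=12
  [5] ..#.# => .  t=1,i=17
  [4] ..#.. => #  t=0,i=7
  [3] ...## => .  t=1,i=4
  [2] ...#. => #  t=1,i=16
  [1] ....# => #  t=2,i=21
  [0] ..... => .  t=2,i=19
  bits 11101010010001010001001110010110 = 3930395542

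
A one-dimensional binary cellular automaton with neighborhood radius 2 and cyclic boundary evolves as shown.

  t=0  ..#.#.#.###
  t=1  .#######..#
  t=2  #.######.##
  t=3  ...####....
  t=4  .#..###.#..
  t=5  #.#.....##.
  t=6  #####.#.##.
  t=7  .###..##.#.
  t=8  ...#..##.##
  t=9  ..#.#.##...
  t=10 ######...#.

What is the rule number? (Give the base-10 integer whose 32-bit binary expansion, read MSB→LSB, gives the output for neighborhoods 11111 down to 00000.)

3493179238

  ##### -> #   bit 31 = 1  t=1,i=3
  ####. -> #   bit 30 = 1  t=1,i=6
  ###.# -> .   bit 29 = 0  t=2,i=0
  ###.. -> #   bit 28 = 1  t=0,i=10
  ##.## -> .   bit 27 = 0  t=2,i=1
  ##.#. -> .   bit 26 = 0  t=4,i=7
  ##..# -> .   bit 25 = 0  t=0,i=0
  ##... -> .   bit 24 = 0  t=3,i=7
  #.### -> .   bit 23 = 0  t=0,i=8
  #.##. -> .   bit 22 = 0  t=6,i=8
  #.#.# -> #   bit 21 = 1  t=0,i=4
  #.#.. -> #   bit 20 = 1  t=4,i=8
  #..## -> .   bit 19 = 0  t=4,i=3
  #..#. -> #   bit 18 = 1  t=0,i=1
  #...# -> .   bit 17 = 0  t=4,i=10
  #.... -> #   bit 16 = 1  t=3,i=8
  .#### -> #   bit 15 = 1  t=1,i=2
  .###. -> .   bit 14 = 0  t=0,i=9
  .##.# -> #   bit 13 = 1  t=5,i=9
  .##.. -> .   bit 12 = 0  t=8,i=10
  .#.## -> #   bit 11 = 1  t=0,i=7
  .#.#. -> #   bit 10 = 1  t=0,i=3
  .#..# -> #   bit 9 = 1  t=4,i=2
  .#... -> #   bit 8 = 1  t=4,i=9
  ..### -> .   bit 7 = 0  t=3,i=3
  ..##. -> #   bit 6 = 1  t=5,i=8
  ..#.# -> #   bit 5 = 1  t=0,i=2
  ..#.. -> .   bit 4 = 0  t=4,i=1
  ...## -> .   bit 3 = 0  t=3,i=2
  ...#. -> #   bit 2 = 1  t=4,i=0
  ....# -> #   bit 1 = 1  t=3,i=1
  ..... -> .   bit 0 = 0  t=3,i=0
  bits 11010000001101011010111101100110 = 3493179238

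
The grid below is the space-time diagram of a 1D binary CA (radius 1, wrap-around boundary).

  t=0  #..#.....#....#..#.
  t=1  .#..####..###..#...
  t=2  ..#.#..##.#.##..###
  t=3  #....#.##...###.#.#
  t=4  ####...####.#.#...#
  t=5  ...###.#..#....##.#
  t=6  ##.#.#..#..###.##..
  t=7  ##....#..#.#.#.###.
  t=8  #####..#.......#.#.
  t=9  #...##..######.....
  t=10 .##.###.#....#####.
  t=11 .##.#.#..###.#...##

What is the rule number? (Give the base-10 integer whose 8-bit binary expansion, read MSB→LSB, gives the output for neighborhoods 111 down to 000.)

89

  ### -> .   bit 7 = 0  t=1,i=5
  ##. -> #   bit 6 = 1  t=1,i=7
  #.# -> .   bit 5 = 0  t=0,i=18
  #.. -> #   bit 4 = 1  t=0,i=1
  .## -> #   bit 3 = 1  t=1,i=4
  .#. -> .   bit 2 = 0  t=0,i=0
  ..# -> .   bit 1 = 0  t=0,i=2
  ... -> #   bit 0 = 1  t=0,i=5
  bits 01011001 = 89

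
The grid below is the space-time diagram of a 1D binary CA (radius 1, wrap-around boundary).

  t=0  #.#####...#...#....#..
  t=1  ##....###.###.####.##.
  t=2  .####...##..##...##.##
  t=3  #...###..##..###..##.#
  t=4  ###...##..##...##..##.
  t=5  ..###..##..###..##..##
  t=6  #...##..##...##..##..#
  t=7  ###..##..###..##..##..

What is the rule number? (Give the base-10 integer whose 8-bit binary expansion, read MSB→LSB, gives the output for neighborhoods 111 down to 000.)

117

  nb ###: next=.  (t=0,i=3, bit7=0)
  nb ##.: next=#  (t=0,i=6, bit6=1)
  nb #.#: next=#  (t=0,i=1, bit5=1)
  nb #..: next=#  (t=0,i=7, bit4=1)
  nb .##: next=.  (t=0,i=2, bit3=0)
  nb .#.: next=#  (t=0,i=0, bit2=1)
  nb ..#: next=.  (t=0,i=9, bit1=0)
  nb ...: next=#  (t=0,i=8, bit0=1)
  bits 01110101 = 117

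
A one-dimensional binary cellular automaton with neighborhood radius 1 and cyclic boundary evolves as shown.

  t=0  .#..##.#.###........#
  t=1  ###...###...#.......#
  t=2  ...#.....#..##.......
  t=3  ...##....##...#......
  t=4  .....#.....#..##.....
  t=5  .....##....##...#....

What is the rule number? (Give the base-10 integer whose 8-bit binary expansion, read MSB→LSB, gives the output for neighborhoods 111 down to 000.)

52

  ###|.  b7=0 t=0,i=10
  ##.|.  b6=0 t=0,i=5
  #.#|#  b5=1 t=0,i=0
  #..|#  b4=1 t=0,i=2
  .##|.  b3=0 t=0,i=4
  .#.|#  b2=1 t=0,i=1
  ..#|.  b1=0 t=0,i=3
  ...|.  b0=0 t=0,i=13
  bits 00110100 = 52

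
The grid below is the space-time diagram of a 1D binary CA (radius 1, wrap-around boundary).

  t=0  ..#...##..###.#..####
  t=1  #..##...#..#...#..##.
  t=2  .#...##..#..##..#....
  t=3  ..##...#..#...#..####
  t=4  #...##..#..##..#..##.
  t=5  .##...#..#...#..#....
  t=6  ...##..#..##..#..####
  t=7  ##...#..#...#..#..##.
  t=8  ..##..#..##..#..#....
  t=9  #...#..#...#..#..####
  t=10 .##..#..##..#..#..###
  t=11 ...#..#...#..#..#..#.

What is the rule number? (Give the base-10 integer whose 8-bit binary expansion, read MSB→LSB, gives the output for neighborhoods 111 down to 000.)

  ###|#  b7=1 t=0,i=11
  ##.|.  b6=0 t=0,i=7
  #.#|.  b5=0 t=0,i=13
  #..|#  b4=1 t=0,i=0
  .##|.  b3=0 t=0,i=6
  .#.|.  b2=0 t=0,i=2
  ..#|.  b1=0 t=0,i=1
  ...|#  b0=1 t=0,i=4
  bits 10010001 = 145

145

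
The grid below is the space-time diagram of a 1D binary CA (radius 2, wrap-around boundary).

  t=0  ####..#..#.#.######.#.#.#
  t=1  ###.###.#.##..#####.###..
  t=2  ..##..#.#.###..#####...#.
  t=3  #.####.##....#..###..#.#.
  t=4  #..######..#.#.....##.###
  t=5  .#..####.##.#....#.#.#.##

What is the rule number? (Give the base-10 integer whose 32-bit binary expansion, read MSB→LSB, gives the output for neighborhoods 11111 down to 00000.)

3932591186

  ##### -> #   bit 31 = 1  t=0,i=1
  ####. -> #   bit 30 = 1  t=0,i=2
  ###.# -> #   bit 29 = 1  t=0,i=18
  ###.. -> .   bit 28 = 0  t=0,i=3
  ##.## -> #   bit 27 = 1  t=1,i=3
  ##.#. -> .   bit 26 = 0  t=0,i=19
  ##..# -> #   bit 25 = 1  t=0,i=4
  ##... -> .   bit 24 = 0  t=2,i=20
  #.### -> .   bit 23 = 0  t=0,i=13
  #.##. -> #   bit 22 = 1  t=1,i=10
  #.#.# -> #   bit 21 = 1  t=0,i=11
  #.#.. -> .   bit 20 = 0  t=4,i=13
  #..## -> .   bit 19 = 0  t=1,i=13
  #..#. -> #   bit 18 = 1  t=0,i=5
  #...# -> #   bit 17 = 1  t=2,i=0
  #.... -> .   bit 16 = 0  t=3,i=10
  .#### -> #   bit 15 = 1  t=0,i=0
  .###. -> .   bit 14 = 0  t=1,i=1
  .##.# -> .   bit 13 = 0  t=4,i=20
  .##.. -> #   bit 12 = 1  t=1,i=11
  .#.## -> .   bit 11 = 0  t=0,i=12
  .#.#. -> #   bit 10 = 1  t=0,i=10
  .#..# -> .   bit 9 = 0  t=0,i=7
  .#... -> .   bit 8 = 0  t=2,i=24
  ..### -> .   bit 7 = 0  t=1,i=0
  ..##. -> #   bit 6 = 1  t=2,i=2
  ..#.# -> .   bit 5 = 0  t=0,i=9
  ..#.. -> #   bit 4 = 1  t=0,i=6
  ...## -> .   bit 3 = 0  t=2,i=1
  ...#. -> .   bit 2 = 0  t=2,i=22
  ....# -> #   bit 1 = 1  t=3,i=11
  ..... -> .   bit 0 = 0  t=4,i=16
  bits 11101010011001101001010001010010 = 3932591186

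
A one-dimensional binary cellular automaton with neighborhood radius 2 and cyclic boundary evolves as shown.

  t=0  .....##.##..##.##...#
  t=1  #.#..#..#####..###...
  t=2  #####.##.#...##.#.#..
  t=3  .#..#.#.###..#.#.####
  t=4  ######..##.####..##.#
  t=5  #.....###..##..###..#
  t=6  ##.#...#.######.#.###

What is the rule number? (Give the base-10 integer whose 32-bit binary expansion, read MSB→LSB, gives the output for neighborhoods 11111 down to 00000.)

668784481

  [31] ##### => .  t=1,i=10
  [30] ####. => .  t=1,i=11
  [29] ###.# => #  t=2,i=4
  [28] ###.. => .  t=1,i=12
  [27] ##.## => .  t=0,i=7
  [26] ##.#. => #  t=2,i=8
  [25] ##..# => #  t=0,i=10
  [24] ##... => #  t=0,i=17
  [23] #.### => #  t=3,i=8
  [22] #.##. => #  t=0,i=8
  [21] #.#.# => .  t=2,i=16
  [20] #.#.. => #  t=1,i=2
  [19] #..## => #  t=0,i=11
  [18] #..#. => #  t=1,i=4
  [17] #...# => .  t=0,i=18
  [16] #.... => .  t=0,i=1
  [15] .#### => #  t=1,i=9
  [14] .###. => #  t=1,i=16
  [13] .##.# => .  t=0,i=6
  [12] .##.. => #  t=0,i=9
  [11] .#.## => .  t=3,i=7
  [10] .#.#. => #  t=1,i=1
  [9] .#..# => #  t=1,i=3
  [8] .#... => #  t=0,i=0
  [7] ..### => .  t=1,i=8
  [6] ..##. => #  t=0,i=5
  [5] ..#.# => #  t=1,i=0
  [4] ..#.. => .  t=0,i=20
  [3] ...## => .  t=0,i=4
  [2] ...#. => .  t=0,i=19
  [1] ....# => .  t=0,i=3
  [0] ..... => #  t=0,i=2
  bits 00100111110111001101011101100001 = 668784481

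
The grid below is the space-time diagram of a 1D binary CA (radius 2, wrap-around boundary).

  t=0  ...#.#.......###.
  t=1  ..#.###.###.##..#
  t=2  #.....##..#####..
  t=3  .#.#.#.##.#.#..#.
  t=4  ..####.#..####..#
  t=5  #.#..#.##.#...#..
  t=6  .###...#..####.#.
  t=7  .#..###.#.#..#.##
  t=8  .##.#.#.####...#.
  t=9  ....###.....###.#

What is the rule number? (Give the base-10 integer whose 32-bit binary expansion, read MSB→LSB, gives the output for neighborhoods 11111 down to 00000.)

  [31] ##### => #  t=2,i=12
  [30] ####. => .  t=2,i=13
  [29] ###.# => #  t=1,i=6
  [28] ###.. => .  t=0,i=15
  [27] ##.## => #  t=1,i=7
  [26] ##.#. => .  t=3,i=9
  [25] ##..# => #  t=1,i=14
  [24] ##... => #  t=0,i=16
  [23] #.### => .  t=1,i=4
  [22] #.##. => #  t=1,i=12
  [21] #.#.# => #  t=3,i=3
  [20] #.#.. => #  t=0,i=5
  [19] #..## => .  t=2,i=9
  [18] #..#. => .  t=1,i=1
  [17] #...# => #  t=5,i=12
  [16] #.... => .  t=0,i=0
  [15] .#### => .  t=2,i=11
  [14] .###. => .  t=0,i=14
  [13] .##.# => .  t=3,i=8
  [12] .##.. => #  t=1,i=13
  [11] .#.## => .  t=1,i=3
  [10] .#.#. => #  t=0,i=4
  [9] .#..# => #  t=1,i=0
  [8] .#... => #  t=0,i=6
  [7] ..### => #  t=0,i=13
  [6] ..##. => .  t=2,i=6
  [5] ..#.# => .  t=0,i=3
  [4] ..#.. => .  t=1,i=16
  [3] ...## => #  t=0,i=12
  [2] ...#. => #  t=0,i=2
  [1] ....# => .  t=0,i=1
  [0] ..... => #  t=0,i=8
  bits 10101011011100100001011110001101 = 2876381069

2876381069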